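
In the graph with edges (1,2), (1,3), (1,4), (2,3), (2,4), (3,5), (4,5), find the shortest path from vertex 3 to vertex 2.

Step 1: Build adjacency list:
  1: 2, 3, 4
  2: 1, 3, 4
  3: 1, 2, 5
  4: 1, 2, 5
  5: 3, 4

Step 2: BFS from vertex 3 to find shortest path to 2:
  vertex 1 reached at distance 1
  vertex 2 reached at distance 1

Step 3: Shortest path: 3 -> 2
Path length: 1 edge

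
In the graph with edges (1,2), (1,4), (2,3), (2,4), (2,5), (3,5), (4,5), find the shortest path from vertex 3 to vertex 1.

Step 1: Build adjacency list:
  1: 2, 4
  2: 1, 3, 4, 5
  3: 2, 5
  4: 1, 2, 5
  5: 2, 3, 4

Step 2: BFS from vertex 3 to find shortest path to 1:
  vertex 2 reached at distance 1
  vertex 5 reached at distance 1
  vertex 1 reached at distance 2

Step 3: Shortest path: 3 -> 2 -> 1
Path length: 2 edges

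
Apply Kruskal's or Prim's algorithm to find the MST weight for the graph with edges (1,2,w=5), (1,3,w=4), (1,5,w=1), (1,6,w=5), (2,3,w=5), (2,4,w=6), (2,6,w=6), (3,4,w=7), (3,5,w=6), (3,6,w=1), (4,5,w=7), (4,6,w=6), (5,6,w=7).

Apply Kruskal's algorithm (sort edges by weight, add if no cycle):

Sorted edges by weight:
  (1,5) w=1
  (3,6) w=1
  (1,3) w=4
  (1,6) w=5
  (1,2) w=5
  (2,3) w=5
  (2,4) w=6
  (2,6) w=6
  (3,5) w=6
  (4,6) w=6
  (3,4) w=7
  (4,5) w=7
  (5,6) w=7

Add edge (1,5) w=1 -- no cycle. Running total: 1
Add edge (3,6) w=1 -- no cycle. Running total: 2
Add edge (1,3) w=4 -- no cycle. Running total: 6
Skip edge (1,6) w=5 -- would create cycle
Add edge (1,2) w=5 -- no cycle. Running total: 11
Skip edge (2,3) w=5 -- would create cycle
Add edge (2,4) w=6 -- no cycle. Running total: 17

MST edges: (1,5,w=1), (3,6,w=1), (1,3,w=4), (1,2,w=5), (2,4,w=6)
Total MST weight: 1 + 1 + 4 + 5 + 6 = 17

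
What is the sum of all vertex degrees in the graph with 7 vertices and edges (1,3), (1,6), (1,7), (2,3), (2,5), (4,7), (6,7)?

Step 1: Count edges incident to each vertex:
  deg(1) = 3 (neighbors: 3, 6, 7)
  deg(2) = 2 (neighbors: 3, 5)
  deg(3) = 2 (neighbors: 1, 2)
  deg(4) = 1 (neighbors: 7)
  deg(5) = 1 (neighbors: 2)
  deg(6) = 2 (neighbors: 1, 7)
  deg(7) = 3 (neighbors: 1, 4, 6)

Step 2: Sum all degrees:
  3 + 2 + 2 + 1 + 1 + 2 + 3 = 14

Verification: sum of degrees = 2 * |E| = 2 * 7 = 14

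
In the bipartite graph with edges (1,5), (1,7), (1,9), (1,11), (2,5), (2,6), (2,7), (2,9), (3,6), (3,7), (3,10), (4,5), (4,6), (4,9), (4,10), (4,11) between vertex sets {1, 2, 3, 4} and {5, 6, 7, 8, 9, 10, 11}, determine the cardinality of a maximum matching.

Step 1: List the neighbors of each left vertex:
  1: 5, 7, 9, 11
  2: 5, 6, 7, 9
  3: 6, 7, 10
  4: 5, 6, 9, 10, 11

Step 2: Greedily match left vertices, then look for augmenting paths:
  Match 1 -- 5
  Match 2 -- 6
  Match 3 -- 7
  Match 4 -- 9
  No augmenting path remains.

Step 3: Verify this is maximum:
  Matching size 4 = min(|L|, |R|) = min(4, 7), which is an upper bound, so this matching is maximum.

Maximum matching: {(1,5), (2,6), (3,7), (4,9)}
Size: 4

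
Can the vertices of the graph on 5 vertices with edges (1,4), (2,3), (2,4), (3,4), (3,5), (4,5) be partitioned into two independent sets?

Step 1: Attempt 2-coloring using BFS:
  Start at vertex 1, assign color 0
  Color vertex 4 with color 1 (neighbor of 1)
  Color vertex 2 with color 0 (neighbor of 4)
  Color vertex 3 with color 0 (neighbor of 4)
  Color vertex 5 with color 0 (neighbor of 4)

Step 2: Conflict found! Vertices 2 and 3 are adjacent but have the same color.
This means the graph contains an odd cycle.

The graph is NOT bipartite.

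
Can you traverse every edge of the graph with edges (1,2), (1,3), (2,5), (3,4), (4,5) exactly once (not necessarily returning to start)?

Step 1: Find the degree of each vertex:
  deg(1) = 2
  deg(2) = 2
  deg(3) = 2
  deg(4) = 2
  deg(5) = 2

Step 2: Count vertices with odd degree:
  All vertices have even degree (0 odd-degree vertices)

Step 3: Apply Euler's theorem:
  - Eulerian circuit exists iff graph is connected and all vertices have even degree
  - Eulerian path exists iff graph is connected and has 0 or 2 odd-degree vertices

Graph is connected with 0 odd-degree vertices.
Both Eulerian circuit and Eulerian path exist.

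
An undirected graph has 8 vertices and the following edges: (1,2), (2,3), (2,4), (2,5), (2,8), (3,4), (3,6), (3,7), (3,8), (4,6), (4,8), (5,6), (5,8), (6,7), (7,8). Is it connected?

Step 1: Build adjacency list from edges:
  1: 2
  2: 1, 3, 4, 5, 8
  3: 2, 4, 6, 7, 8
  4: 2, 3, 6, 8
  5: 2, 6, 8
  6: 3, 4, 5, 7
  7: 3, 6, 8
  8: 2, 3, 4, 5, 7

Step 2: Run BFS/DFS from vertex 1:
  Visited: {1, 2, 3, 4, 5, 8, 6, 7}
  Reached 8 of 8 vertices

Step 3: All 8 vertices reached from vertex 1, so the graph is connected.
Answer: Yes, the graph is connected.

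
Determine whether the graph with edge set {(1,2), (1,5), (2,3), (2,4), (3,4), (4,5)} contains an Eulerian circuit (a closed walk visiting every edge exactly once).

Step 1: Find the degree of each vertex:
  deg(1) = 2
  deg(2) = 3
  deg(3) = 2
  deg(4) = 3
  deg(5) = 2

Step 2: Count vertices with odd degree:
  Odd-degree vertices: 2, 4 (2 total)

Step 3: Apply Euler's theorem:
  - Eulerian circuit exists iff graph is connected and all vertices have even degree
  - Eulerian path exists iff graph is connected and has 0 or 2 odd-degree vertices

Graph is connected with exactly 2 odd-degree vertices (2, 4).
Eulerian path exists (starting and ending at the odd-degree vertices), but no Eulerian circuit.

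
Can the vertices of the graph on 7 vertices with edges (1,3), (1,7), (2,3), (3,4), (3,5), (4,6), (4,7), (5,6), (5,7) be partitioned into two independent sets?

Step 1: Attempt 2-coloring using BFS:
  Start at vertex 1, assign color 0
  Color vertex 3 with color 1 (neighbor of 1)
  Color vertex 7 with color 1 (neighbor of 1)
  Color vertex 2 with color 0 (neighbor of 3)
  Color vertex 4 with color 0 (neighbor of 3)
  Color vertex 5 with color 0 (neighbor of 3)
  Color vertex 6 with color 1 (neighbor of 4)

Step 2: 2-coloring succeeded. No conflicts found.
  Set A (color 0): {1, 2, 4, 5}
  Set B (color 1): {3, 6, 7}

The graph is bipartite with partition {1, 2, 4, 5}, {3, 6, 7}.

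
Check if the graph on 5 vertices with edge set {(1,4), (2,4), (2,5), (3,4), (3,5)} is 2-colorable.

Step 1: Attempt 2-coloring using BFS:
  Start at vertex 1, assign color 0
  Color vertex 4 with color 1 (neighbor of 1)
  Color vertex 2 with color 0 (neighbor of 4)
  Color vertex 3 with color 0 (neighbor of 4)
  Color vertex 5 with color 1 (neighbor of 2)

Step 2: 2-coloring succeeded. No conflicts found.
  Set A (color 0): {1, 2, 3}
  Set B (color 1): {4, 5}

The graph is bipartite with partition {1, 2, 3}, {4, 5}.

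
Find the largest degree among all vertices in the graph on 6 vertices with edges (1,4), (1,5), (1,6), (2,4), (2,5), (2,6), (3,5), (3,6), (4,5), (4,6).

Step 1: Count edges incident to each vertex:
  deg(1) = 3 (neighbors: 4, 5, 6)
  deg(2) = 3 (neighbors: 4, 5, 6)
  deg(3) = 2 (neighbors: 5, 6)
  deg(4) = 4 (neighbors: 1, 2, 5, 6)
  deg(5) = 4 (neighbors: 1, 2, 3, 4)
  deg(6) = 4 (neighbors: 1, 2, 3, 4)

Step 2: Find maximum:
  max(3, 3, 2, 4, 4, 4) = 4 (vertex 4)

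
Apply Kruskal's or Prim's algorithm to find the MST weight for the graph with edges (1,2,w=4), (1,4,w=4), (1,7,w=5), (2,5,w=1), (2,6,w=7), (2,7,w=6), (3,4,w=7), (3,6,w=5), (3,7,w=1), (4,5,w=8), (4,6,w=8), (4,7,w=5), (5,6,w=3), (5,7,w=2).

Apply Kruskal's algorithm (sort edges by weight, add if no cycle):

Sorted edges by weight:
  (2,5) w=1
  (3,7) w=1
  (5,7) w=2
  (5,6) w=3
  (1,2) w=4
  (1,4) w=4
  (1,7) w=5
  (3,6) w=5
  (4,7) w=5
  (2,7) w=6
  (2,6) w=7
  (3,4) w=7
  (4,6) w=8
  (4,5) w=8

Add edge (2,5) w=1 -- no cycle. Running total: 1
Add edge (3,7) w=1 -- no cycle. Running total: 2
Add edge (5,7) w=2 -- no cycle. Running total: 4
Add edge (5,6) w=3 -- no cycle. Running total: 7
Add edge (1,2) w=4 -- no cycle. Running total: 11
Add edge (1,4) w=4 -- no cycle. Running total: 15

MST edges: (2,5,w=1), (3,7,w=1), (5,7,w=2), (5,6,w=3), (1,2,w=4), (1,4,w=4)
Total MST weight: 1 + 1 + 2 + 3 + 4 + 4 = 15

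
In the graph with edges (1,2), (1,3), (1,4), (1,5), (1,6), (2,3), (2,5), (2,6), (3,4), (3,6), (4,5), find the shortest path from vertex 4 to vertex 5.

Step 1: Build adjacency list:
  1: 2, 3, 4, 5, 6
  2: 1, 3, 5, 6
  3: 1, 2, 4, 6
  4: 1, 3, 5
  5: 1, 2, 4
  6: 1, 2, 3

Step 2: BFS from vertex 4 to find shortest path to 5:
  vertex 1 reached at distance 1
  vertex 3 reached at distance 1
  vertex 5 reached at distance 1

Step 3: Shortest path: 4 -> 5
Path length: 1 edge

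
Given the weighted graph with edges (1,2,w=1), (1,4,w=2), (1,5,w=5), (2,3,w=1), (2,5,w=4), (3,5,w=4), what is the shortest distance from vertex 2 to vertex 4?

Step 1: Build adjacency list with weights:
  1: 2(w=1), 4(w=2), 5(w=5)
  2: 1(w=1), 3(w=1), 5(w=4)
  3: 2(w=1), 5(w=4)
  4: 1(w=2)
  5: 1(w=5), 2(w=4), 3(w=4)

Step 2: Apply Dijkstra's algorithm from vertex 2:
  Visit vertex 2 (distance=0)
    Update dist[1] = 1
    Update dist[3] = 1
    Update dist[5] = 4
  Visit vertex 1 (distance=1)
    Update dist[4] = 3
  Visit vertex 3 (distance=1)
  Visit vertex 4 (distance=3)

Step 3: Shortest path: 2 -> 1 -> 4
Total weight: 1 + 2 = 3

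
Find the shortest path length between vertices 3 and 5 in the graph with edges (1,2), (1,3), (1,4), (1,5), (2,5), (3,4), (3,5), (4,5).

Step 1: Build adjacency list:
  1: 2, 3, 4, 5
  2: 1, 5
  3: 1, 4, 5
  4: 1, 3, 5
  5: 1, 2, 3, 4

Step 2: BFS from vertex 3 to find shortest path to 5:
  vertex 1 reached at distance 1
  vertex 4 reached at distance 1
  vertex 5 reached at distance 1

Step 3: Shortest path: 3 -> 5
Path length: 1 edge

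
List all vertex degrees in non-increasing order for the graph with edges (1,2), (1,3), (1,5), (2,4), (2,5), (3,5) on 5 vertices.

Step 1: Count edges incident to each vertex:
  deg(1) = 3 (neighbors: 2, 3, 5)
  deg(2) = 3 (neighbors: 1, 4, 5)
  deg(3) = 2 (neighbors: 1, 5)
  deg(4) = 1 (neighbors: 2)
  deg(5) = 3 (neighbors: 1, 2, 3)

Step 2: Sort degrees in non-increasing order:
  Degrees: [3, 3, 2, 1, 3] -> sorted: [3, 3, 3, 2, 1]

Degree sequence: [3, 3, 3, 2, 1]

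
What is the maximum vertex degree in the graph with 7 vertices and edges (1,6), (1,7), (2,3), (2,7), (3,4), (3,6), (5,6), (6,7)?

Step 1: Count edges incident to each vertex:
  deg(1) = 2 (neighbors: 6, 7)
  deg(2) = 2 (neighbors: 3, 7)
  deg(3) = 3 (neighbors: 2, 4, 6)
  deg(4) = 1 (neighbors: 3)
  deg(5) = 1 (neighbors: 6)
  deg(6) = 4 (neighbors: 1, 3, 5, 7)
  deg(7) = 3 (neighbors: 1, 2, 6)

Step 2: Find maximum:
  max(2, 2, 3, 1, 1, 4, 3) = 4 (vertex 6)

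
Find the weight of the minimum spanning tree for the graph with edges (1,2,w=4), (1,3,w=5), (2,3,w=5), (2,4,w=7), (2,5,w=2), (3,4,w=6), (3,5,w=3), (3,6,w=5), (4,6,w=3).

Apply Kruskal's algorithm (sort edges by weight, add if no cycle):

Sorted edges by weight:
  (2,5) w=2
  (3,5) w=3
  (4,6) w=3
  (1,2) w=4
  (1,3) w=5
  (2,3) w=5
  (3,6) w=5
  (3,4) w=6
  (2,4) w=7

Add edge (2,5) w=2 -- no cycle. Running total: 2
Add edge (3,5) w=3 -- no cycle. Running total: 5
Add edge (4,6) w=3 -- no cycle. Running total: 8
Add edge (1,2) w=4 -- no cycle. Running total: 12
Skip edge (1,3) w=5 -- would create cycle
Skip edge (2,3) w=5 -- would create cycle
Add edge (3,6) w=5 -- no cycle. Running total: 17

MST edges: (2,5,w=2), (3,5,w=3), (4,6,w=3), (1,2,w=4), (3,6,w=5)
Total MST weight: 2 + 3 + 3 + 4 + 5 = 17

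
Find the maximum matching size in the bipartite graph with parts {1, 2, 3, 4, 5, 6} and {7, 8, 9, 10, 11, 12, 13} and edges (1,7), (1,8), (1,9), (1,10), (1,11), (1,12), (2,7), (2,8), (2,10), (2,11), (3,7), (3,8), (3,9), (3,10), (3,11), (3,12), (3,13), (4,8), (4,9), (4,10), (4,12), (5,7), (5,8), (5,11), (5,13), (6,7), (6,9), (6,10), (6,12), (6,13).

Step 1: List the neighbors of each left vertex:
  1: 7, 8, 9, 10, 11, 12
  2: 7, 8, 10, 11
  3: 7, 8, 9, 10, 11, 12, 13
  4: 8, 9, 10, 12
  5: 7, 8, 11, 13
  6: 7, 9, 10, 12, 13

Step 2: Greedily match left vertices, then look for augmenting paths:
  Match 1 -- 7
  Match 2 -- 8
  Match 3 -- 9
  Match 4 -- 10
  Match 5 -- 11
  Match 6 -- 12
  No augmenting path remains.

Step 3: Verify this is maximum:
  Matching size 6 = min(|L|, |R|) = min(6, 7), which is an upper bound, so this matching is maximum.

Maximum matching: {(1,7), (2,8), (3,9), (4,10), (5,11), (6,12)}
Size: 6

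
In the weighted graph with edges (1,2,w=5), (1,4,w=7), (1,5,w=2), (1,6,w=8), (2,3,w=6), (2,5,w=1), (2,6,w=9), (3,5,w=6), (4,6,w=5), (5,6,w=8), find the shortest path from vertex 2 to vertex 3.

Step 1: Build adjacency list with weights:
  1: 2(w=5), 4(w=7), 5(w=2), 6(w=8)
  2: 1(w=5), 3(w=6), 5(w=1), 6(w=9)
  3: 2(w=6), 5(w=6)
  4: 1(w=7), 6(w=5)
  5: 1(w=2), 2(w=1), 3(w=6), 6(w=8)
  6: 1(w=8), 2(w=9), 4(w=5), 5(w=8)

Step 2: Apply Dijkstra's algorithm from vertex 2:
  Visit vertex 2 (distance=0)
    Update dist[1] = 5
    Update dist[3] = 6
    Update dist[5] = 1
    Update dist[6] = 9
  Visit vertex 5 (distance=1)
    Update dist[1] = 3
  Visit vertex 1 (distance=3)
    Update dist[4] = 10
  Visit vertex 3 (distance=6)

Step 3: Shortest path: 2 -> 3
Total weight: 6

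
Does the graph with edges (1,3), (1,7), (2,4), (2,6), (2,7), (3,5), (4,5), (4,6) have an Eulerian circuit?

Step 1: Find the degree of each vertex:
  deg(1) = 2
  deg(2) = 3
  deg(3) = 2
  deg(4) = 3
  deg(5) = 2
  deg(6) = 2
  deg(7) = 2

Step 2: Count vertices with odd degree:
  Odd-degree vertices: 2, 4 (2 total)

Step 3: Apply Euler's theorem:
  - Eulerian circuit exists iff graph is connected and all vertices have even degree
  - Eulerian path exists iff graph is connected and has 0 or 2 odd-degree vertices

Graph is connected with exactly 2 odd-degree vertices (2, 4).
Eulerian path exists (starting and ending at the odd-degree vertices), but no Eulerian circuit.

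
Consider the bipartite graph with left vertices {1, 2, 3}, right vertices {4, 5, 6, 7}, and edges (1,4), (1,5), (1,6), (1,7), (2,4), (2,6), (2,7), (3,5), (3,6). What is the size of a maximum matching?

Step 1: List the neighbors of each left vertex:
  1: 4, 5, 6, 7
  2: 4, 6, 7
  3: 5, 6

Step 2: Greedily match left vertices, then look for augmenting paths:
  Match 1 -- 4
  Match 2 -- 6
  Match 3 -- 5
  No augmenting path remains.

Step 3: Verify this is maximum:
  Matching size 3 = min(|L|, |R|) = min(3, 4), which is an upper bound, so this matching is maximum.

Maximum matching: {(1,4), (2,6), (3,5)}
Size: 3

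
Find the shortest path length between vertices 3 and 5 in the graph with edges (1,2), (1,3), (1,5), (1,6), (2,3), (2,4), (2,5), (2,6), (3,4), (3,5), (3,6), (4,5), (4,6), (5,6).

Step 1: Build adjacency list:
  1: 2, 3, 5, 6
  2: 1, 3, 4, 5, 6
  3: 1, 2, 4, 5, 6
  4: 2, 3, 5, 6
  5: 1, 2, 3, 4, 6
  6: 1, 2, 3, 4, 5

Step 2: BFS from vertex 3 to find shortest path to 5:
  vertex 1 reached at distance 1
  vertex 2 reached at distance 1
  vertex 4 reached at distance 1
  vertex 5 reached at distance 1

Step 3: Shortest path: 3 -> 5
Path length: 1 edge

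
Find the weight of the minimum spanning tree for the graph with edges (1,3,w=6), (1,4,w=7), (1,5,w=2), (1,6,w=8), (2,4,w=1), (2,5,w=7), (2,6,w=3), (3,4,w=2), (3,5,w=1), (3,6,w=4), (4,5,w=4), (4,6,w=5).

Apply Kruskal's algorithm (sort edges by weight, add if no cycle):

Sorted edges by weight:
  (2,4) w=1
  (3,5) w=1
  (1,5) w=2
  (3,4) w=2
  (2,6) w=3
  (3,6) w=4
  (4,5) w=4
  (4,6) w=5
  (1,3) w=6
  (1,4) w=7
  (2,5) w=7
  (1,6) w=8

Add edge (2,4) w=1 -- no cycle. Running total: 1
Add edge (3,5) w=1 -- no cycle. Running total: 2
Add edge (1,5) w=2 -- no cycle. Running total: 4
Add edge (3,4) w=2 -- no cycle. Running total: 6
Add edge (2,6) w=3 -- no cycle. Running total: 9

MST edges: (2,4,w=1), (3,5,w=1), (1,5,w=2), (3,4,w=2), (2,6,w=3)
Total MST weight: 1 + 1 + 2 + 2 + 3 = 9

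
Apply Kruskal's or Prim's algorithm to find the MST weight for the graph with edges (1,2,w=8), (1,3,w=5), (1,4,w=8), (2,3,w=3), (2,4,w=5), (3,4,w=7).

Apply Kruskal's algorithm (sort edges by weight, add if no cycle):

Sorted edges by weight:
  (2,3) w=3
  (1,3) w=5
  (2,4) w=5
  (3,4) w=7
  (1,2) w=8
  (1,4) w=8

Add edge (2,3) w=3 -- no cycle. Running total: 3
Add edge (1,3) w=5 -- no cycle. Running total: 8
Add edge (2,4) w=5 -- no cycle. Running total: 13

MST edges: (2,3,w=3), (1,3,w=5), (2,4,w=5)
Total MST weight: 3 + 5 + 5 = 13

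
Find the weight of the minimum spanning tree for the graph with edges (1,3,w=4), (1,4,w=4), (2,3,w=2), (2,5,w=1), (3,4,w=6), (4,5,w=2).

Apply Kruskal's algorithm (sort edges by weight, add if no cycle):

Sorted edges by weight:
  (2,5) w=1
  (2,3) w=2
  (4,5) w=2
  (1,3) w=4
  (1,4) w=4
  (3,4) w=6

Add edge (2,5) w=1 -- no cycle. Running total: 1
Add edge (2,3) w=2 -- no cycle. Running total: 3
Add edge (4,5) w=2 -- no cycle. Running total: 5
Add edge (1,3) w=4 -- no cycle. Running total: 9

MST edges: (2,5,w=1), (2,3,w=2), (4,5,w=2), (1,3,w=4)
Total MST weight: 1 + 2 + 2 + 4 = 9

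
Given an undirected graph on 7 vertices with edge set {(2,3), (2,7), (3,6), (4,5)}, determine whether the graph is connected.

Step 1: Build adjacency list from edges:
  1: (none)
  2: 3, 7
  3: 2, 6
  4: 5
  5: 4
  6: 3
  7: 2

Step 2: Run BFS/DFS from vertex 1:
  Visited: {1}
  Reached 1 of 7 vertices

Step 3: Only 1 of 7 vertices reached. Graph is disconnected.
Connected components: {1}, {2, 3, 6, 7}, {4, 5}
Answer: No, the graph is not connected (3 components).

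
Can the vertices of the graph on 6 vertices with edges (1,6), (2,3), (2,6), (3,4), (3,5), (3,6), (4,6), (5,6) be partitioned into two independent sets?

Step 1: Attempt 2-coloring using BFS:
  Start at vertex 1, assign color 0
  Color vertex 6 with color 1 (neighbor of 1)
  Color vertex 2 with color 0 (neighbor of 6)
  Color vertex 3 with color 0 (neighbor of 6)
  Color vertex 4 with color 0 (neighbor of 6)
  Color vertex 5 with color 0 (neighbor of 6)

Step 2: Conflict found! Vertices 2 and 3 are adjacent but have the same color.
This means the graph contains an odd cycle.

The graph is NOT bipartite.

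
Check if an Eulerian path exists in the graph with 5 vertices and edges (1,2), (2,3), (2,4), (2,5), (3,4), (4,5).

Step 1: Find the degree of each vertex:
  deg(1) = 1
  deg(2) = 4
  deg(3) = 2
  deg(4) = 3
  deg(5) = 2

Step 2: Count vertices with odd degree:
  Odd-degree vertices: 1, 4 (2 total)

Step 3: Apply Euler's theorem:
  - Eulerian circuit exists iff graph is connected and all vertices have even degree
  - Eulerian path exists iff graph is connected and has 0 or 2 odd-degree vertices

Graph is connected with exactly 2 odd-degree vertices (1, 4).
Eulerian path exists (starting and ending at the odd-degree vertices), but no Eulerian circuit.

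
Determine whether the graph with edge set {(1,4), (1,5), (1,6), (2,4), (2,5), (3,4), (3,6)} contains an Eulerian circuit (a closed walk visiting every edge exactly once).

Step 1: Find the degree of each vertex:
  deg(1) = 3
  deg(2) = 2
  deg(3) = 2
  deg(4) = 3
  deg(5) = 2
  deg(6) = 2

Step 2: Count vertices with odd degree:
  Odd-degree vertices: 1, 4 (2 total)

Step 3: Apply Euler's theorem:
  - Eulerian circuit exists iff graph is connected and all vertices have even degree
  - Eulerian path exists iff graph is connected and has 0 or 2 odd-degree vertices

Graph is connected with exactly 2 odd-degree vertices (1, 4).
Eulerian path exists (starting and ending at the odd-degree vertices), but no Eulerian circuit.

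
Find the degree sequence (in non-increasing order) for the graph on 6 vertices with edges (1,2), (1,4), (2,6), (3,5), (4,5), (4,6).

Step 1: Count edges incident to each vertex:
  deg(1) = 2 (neighbors: 2, 4)
  deg(2) = 2 (neighbors: 1, 6)
  deg(3) = 1 (neighbors: 5)
  deg(4) = 3 (neighbors: 1, 5, 6)
  deg(5) = 2 (neighbors: 3, 4)
  deg(6) = 2 (neighbors: 2, 4)

Step 2: Sort degrees in non-increasing order:
  Degrees: [2, 2, 1, 3, 2, 2] -> sorted: [3, 2, 2, 2, 2, 1]

Degree sequence: [3, 2, 2, 2, 2, 1]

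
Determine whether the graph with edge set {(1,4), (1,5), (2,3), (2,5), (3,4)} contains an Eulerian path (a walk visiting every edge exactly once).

Step 1: Find the degree of each vertex:
  deg(1) = 2
  deg(2) = 2
  deg(3) = 2
  deg(4) = 2
  deg(5) = 2

Step 2: Count vertices with odd degree:
  All vertices have even degree (0 odd-degree vertices)

Step 3: Apply Euler's theorem:
  - Eulerian circuit exists iff graph is connected and all vertices have even degree
  - Eulerian path exists iff graph is connected and has 0 or 2 odd-degree vertices

Graph is connected with 0 odd-degree vertices.
Both Eulerian circuit and Eulerian path exist.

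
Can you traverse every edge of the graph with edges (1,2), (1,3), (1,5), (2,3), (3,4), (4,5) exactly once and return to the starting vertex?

Step 1: Find the degree of each vertex:
  deg(1) = 3
  deg(2) = 2
  deg(3) = 3
  deg(4) = 2
  deg(5) = 2

Step 2: Count vertices with odd degree:
  Odd-degree vertices: 1, 3 (2 total)

Step 3: Apply Euler's theorem:
  - Eulerian circuit exists iff graph is connected and all vertices have even degree
  - Eulerian path exists iff graph is connected and has 0 or 2 odd-degree vertices

Graph is connected with exactly 2 odd-degree vertices (1, 3).
Eulerian path exists (starting and ending at the odd-degree vertices), but no Eulerian circuit.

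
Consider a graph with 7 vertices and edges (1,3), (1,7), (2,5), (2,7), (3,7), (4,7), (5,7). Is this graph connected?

Step 1: Build adjacency list from edges:
  1: 3, 7
  2: 5, 7
  3: 1, 7
  4: 7
  5: 2, 7
  6: (none)
  7: 1, 2, 3, 4, 5

Step 2: Run BFS/DFS from vertex 1:
  Visited: {1, 3, 7, 2, 4, 5}
  Reached 6 of 7 vertices

Step 3: Only 6 of 7 vertices reached. Graph is disconnected.
Connected components: {1, 2, 3, 4, 5, 7}, {6}
Answer: No, the graph is not connected (2 components).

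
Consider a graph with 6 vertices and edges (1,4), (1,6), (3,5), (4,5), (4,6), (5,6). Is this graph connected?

Step 1: Build adjacency list from edges:
  1: 4, 6
  2: (none)
  3: 5
  4: 1, 5, 6
  5: 3, 4, 6
  6: 1, 4, 5

Step 2: Run BFS/DFS from vertex 1:
  Visited: {1, 4, 6, 5, 3}
  Reached 5 of 6 vertices

Step 3: Only 5 of 6 vertices reached. Graph is disconnected.
Connected components: {1, 3, 4, 5, 6}, {2}
Answer: No, the graph is not connected (2 components).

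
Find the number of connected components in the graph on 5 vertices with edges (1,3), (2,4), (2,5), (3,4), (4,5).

Step 1: Build adjacency list from edges:
  1: 3
  2: 4, 5
  3: 1, 4
  4: 2, 3, 5
  5: 2, 4

Step 2: Run BFS/DFS from vertex 1:
  Visited: {1, 3, 4, 2, 5}
  Reached 5 of 5 vertices

Step 3: All 5 vertices reached from vertex 1, so the graph is connected.
Number of connected components: 1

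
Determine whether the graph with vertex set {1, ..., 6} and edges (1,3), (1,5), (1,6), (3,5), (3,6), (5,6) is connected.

Step 1: Build adjacency list from edges:
  1: 3, 5, 6
  2: (none)
  3: 1, 5, 6
  4: (none)
  5: 1, 3, 6
  6: 1, 3, 5

Step 2: Run BFS/DFS from vertex 1:
  Visited: {1, 3, 5, 6}
  Reached 4 of 6 vertices

Step 3: Only 4 of 6 vertices reached. Graph is disconnected.
Connected components: {1, 3, 5, 6}, {2}, {4}
Answer: No, the graph is not connected (3 components).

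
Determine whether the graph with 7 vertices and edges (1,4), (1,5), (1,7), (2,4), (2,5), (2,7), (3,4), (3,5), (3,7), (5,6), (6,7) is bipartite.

Step 1: Attempt 2-coloring using BFS:
  Start at vertex 1, assign color 0
  Color vertex 4 with color 1 (neighbor of 1)
  Color vertex 5 with color 1 (neighbor of 1)
  Color vertex 7 with color 1 (neighbor of 1)
  Color vertex 2 with color 0 (neighbor of 4)
  Color vertex 3 with color 0 (neighbor of 4)
  Color vertex 6 with color 0 (neighbor of 5)

Step 2: 2-coloring succeeded. No conflicts found.
  Set A (color 0): {1, 2, 3, 6}
  Set B (color 1): {4, 5, 7}

The graph is bipartite with partition {1, 2, 3, 6}, {4, 5, 7}.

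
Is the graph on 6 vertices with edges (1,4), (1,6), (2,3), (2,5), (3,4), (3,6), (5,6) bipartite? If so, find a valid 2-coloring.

Step 1: Attempt 2-coloring using BFS:
  Start at vertex 1, assign color 0
  Color vertex 4 with color 1 (neighbor of 1)
  Color vertex 6 with color 1 (neighbor of 1)
  Color vertex 3 with color 0 (neighbor of 4)
  Color vertex 5 with color 0 (neighbor of 6)
  Color vertex 2 with color 1 (neighbor of 3)

Step 2: 2-coloring succeeded. No conflicts found.
  Set A (color 0): {1, 3, 5}
  Set B (color 1): {2, 4, 6}

The graph is bipartite with partition {1, 3, 5}, {2, 4, 6}.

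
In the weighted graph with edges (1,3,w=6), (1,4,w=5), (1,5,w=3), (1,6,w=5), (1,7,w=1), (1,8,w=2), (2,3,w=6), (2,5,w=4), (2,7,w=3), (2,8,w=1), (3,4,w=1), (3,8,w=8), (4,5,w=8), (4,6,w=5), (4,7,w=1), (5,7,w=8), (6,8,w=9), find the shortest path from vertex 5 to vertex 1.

Step 1: Build adjacency list with weights:
  1: 3(w=6), 4(w=5), 5(w=3), 6(w=5), 7(w=1), 8(w=2)
  2: 3(w=6), 5(w=4), 7(w=3), 8(w=1)
  3: 1(w=6), 2(w=6), 4(w=1), 8(w=8)
  4: 1(w=5), 3(w=1), 5(w=8), 6(w=5), 7(w=1)
  5: 1(w=3), 2(w=4), 4(w=8), 7(w=8)
  6: 1(w=5), 4(w=5), 8(w=9)
  7: 1(w=1), 2(w=3), 4(w=1), 5(w=8)
  8: 1(w=2), 2(w=1), 3(w=8), 6(w=9)

Step 2: Apply Dijkstra's algorithm from vertex 5:
  Visit vertex 5 (distance=0)
    Update dist[1] = 3
    Update dist[2] = 4
    Update dist[4] = 8
    Update dist[7] = 8
  Visit vertex 1 (distance=3)
    Update dist[3] = 9
    Update dist[6] = 8
    Update dist[7] = 4
    Update dist[8] = 5

Step 3: Shortest path: 5 -> 1
Total weight: 3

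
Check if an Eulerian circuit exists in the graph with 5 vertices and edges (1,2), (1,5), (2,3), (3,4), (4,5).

Step 1: Find the degree of each vertex:
  deg(1) = 2
  deg(2) = 2
  deg(3) = 2
  deg(4) = 2
  deg(5) = 2

Step 2: Count vertices with odd degree:
  All vertices have even degree (0 odd-degree vertices)

Step 3: Apply Euler's theorem:
  - Eulerian circuit exists iff graph is connected and all vertices have even degree
  - Eulerian path exists iff graph is connected and has 0 or 2 odd-degree vertices

Graph is connected with 0 odd-degree vertices.
Both Eulerian circuit and Eulerian path exist.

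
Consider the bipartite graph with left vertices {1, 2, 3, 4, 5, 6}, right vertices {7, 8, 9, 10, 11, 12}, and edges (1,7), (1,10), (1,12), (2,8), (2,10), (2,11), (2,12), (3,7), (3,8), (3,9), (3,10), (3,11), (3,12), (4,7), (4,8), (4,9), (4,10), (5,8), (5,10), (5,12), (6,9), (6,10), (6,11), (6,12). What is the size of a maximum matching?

Step 1: List the neighbors of each left vertex:
  1: 7, 10, 12
  2: 8, 10, 11, 12
  3: 7, 8, 9, 10, 11, 12
  4: 7, 8, 9, 10
  5: 8, 10, 12
  6: 9, 10, 11, 12

Step 2: Greedily match left vertices, then look for augmenting paths:
  Match 1 -- 7
  Match 2 -- 8
  Match 3 -- 9
  Match 4 -- 10
  Match 5 -- 12
  Match 6 -- 11
  No augmenting path remains.

Step 3: Verify this is maximum:
  Matching size 6 = min(|L|, |R|) = min(6, 6), which is an upper bound, so this matching is maximum.

Maximum matching: {(1,7), (2,8), (3,9), (4,10), (5,12), (6,11)}
Size: 6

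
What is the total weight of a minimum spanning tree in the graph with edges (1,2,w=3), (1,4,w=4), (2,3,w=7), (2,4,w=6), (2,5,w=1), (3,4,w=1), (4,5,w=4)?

Apply Kruskal's algorithm (sort edges by weight, add if no cycle):

Sorted edges by weight:
  (2,5) w=1
  (3,4) w=1
  (1,2) w=3
  (1,4) w=4
  (4,5) w=4
  (2,4) w=6
  (2,3) w=7

Add edge (2,5) w=1 -- no cycle. Running total: 1
Add edge (3,4) w=1 -- no cycle. Running total: 2
Add edge (1,2) w=3 -- no cycle. Running total: 5
Add edge (1,4) w=4 -- no cycle. Running total: 9

MST edges: (2,5,w=1), (3,4,w=1), (1,2,w=3), (1,4,w=4)
Total MST weight: 1 + 1 + 3 + 4 = 9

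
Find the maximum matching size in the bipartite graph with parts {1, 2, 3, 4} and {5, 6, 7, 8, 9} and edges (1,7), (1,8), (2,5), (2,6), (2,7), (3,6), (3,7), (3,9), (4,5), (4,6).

Step 1: List the neighbors of each left vertex:
  1: 7, 8
  2: 5, 6, 7
  3: 6, 7, 9
  4: 5, 6

Step 2: Greedily match left vertices, then look for augmenting paths:
  Match 1 -- 7
  Match 2 -- 5
  Match 3 -- 9
  Match 4 -- 6
  No augmenting path remains.

Step 3: Verify this is maximum:
  Matching size 4 = min(|L|, |R|) = min(4, 5), which is an upper bound, so this matching is maximum.

Maximum matching: {(1,7), (2,5), (3,9), (4,6)}
Size: 4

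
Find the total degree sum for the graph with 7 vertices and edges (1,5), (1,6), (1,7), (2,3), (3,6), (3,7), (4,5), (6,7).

Step 1: Count edges incident to each vertex:
  deg(1) = 3 (neighbors: 5, 6, 7)
  deg(2) = 1 (neighbors: 3)
  deg(3) = 3 (neighbors: 2, 6, 7)
  deg(4) = 1 (neighbors: 5)
  deg(5) = 2 (neighbors: 1, 4)
  deg(6) = 3 (neighbors: 1, 3, 7)
  deg(7) = 3 (neighbors: 1, 3, 6)

Step 2: Sum all degrees:
  3 + 1 + 3 + 1 + 2 + 3 + 3 = 16

Verification: sum of degrees = 2 * |E| = 2 * 8 = 16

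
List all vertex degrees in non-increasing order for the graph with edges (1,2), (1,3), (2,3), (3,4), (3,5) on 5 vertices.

Step 1: Count edges incident to each vertex:
  deg(1) = 2 (neighbors: 2, 3)
  deg(2) = 2 (neighbors: 1, 3)
  deg(3) = 4 (neighbors: 1, 2, 4, 5)
  deg(4) = 1 (neighbors: 3)
  deg(5) = 1 (neighbors: 3)

Step 2: Sort degrees in non-increasing order:
  Degrees: [2, 2, 4, 1, 1] -> sorted: [4, 2, 2, 1, 1]

Degree sequence: [4, 2, 2, 1, 1]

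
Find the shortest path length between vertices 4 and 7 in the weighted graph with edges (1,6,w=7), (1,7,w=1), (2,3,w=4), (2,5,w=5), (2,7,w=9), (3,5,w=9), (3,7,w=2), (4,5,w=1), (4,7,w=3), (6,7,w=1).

Step 1: Build adjacency list with weights:
  1: 6(w=7), 7(w=1)
  2: 3(w=4), 5(w=5), 7(w=9)
  3: 2(w=4), 5(w=9), 7(w=2)
  4: 5(w=1), 7(w=3)
  5: 2(w=5), 3(w=9), 4(w=1)
  6: 1(w=7), 7(w=1)
  7: 1(w=1), 2(w=9), 3(w=2), 4(w=3), 6(w=1)

Step 2: Apply Dijkstra's algorithm from vertex 4:
  Visit vertex 4 (distance=0)
    Update dist[5] = 1
    Update dist[7] = 3
  Visit vertex 5 (distance=1)
    Update dist[2] = 6
    Update dist[3] = 10
  Visit vertex 7 (distance=3)
    Update dist[1] = 4
    Update dist[3] = 5
    Update dist[6] = 4

Step 3: Shortest path: 4 -> 7
Total weight: 3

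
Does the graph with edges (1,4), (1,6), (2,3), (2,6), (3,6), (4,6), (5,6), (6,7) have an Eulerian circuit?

Step 1: Find the degree of each vertex:
  deg(1) = 2
  deg(2) = 2
  deg(3) = 2
  deg(4) = 2
  deg(5) = 1
  deg(6) = 6
  deg(7) = 1

Step 2: Count vertices with odd degree:
  Odd-degree vertices: 5, 7 (2 total)

Step 3: Apply Euler's theorem:
  - Eulerian circuit exists iff graph is connected and all vertices have even degree
  - Eulerian path exists iff graph is connected and has 0 or 2 odd-degree vertices

Graph is connected with exactly 2 odd-degree vertices (5, 7).
Eulerian path exists (starting and ending at the odd-degree vertices), but no Eulerian circuit.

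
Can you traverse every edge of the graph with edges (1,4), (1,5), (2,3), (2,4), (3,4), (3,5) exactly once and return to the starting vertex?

Step 1: Find the degree of each vertex:
  deg(1) = 2
  deg(2) = 2
  deg(3) = 3
  deg(4) = 3
  deg(5) = 2

Step 2: Count vertices with odd degree:
  Odd-degree vertices: 3, 4 (2 total)

Step 3: Apply Euler's theorem:
  - Eulerian circuit exists iff graph is connected and all vertices have even degree
  - Eulerian path exists iff graph is connected and has 0 or 2 odd-degree vertices

Graph is connected with exactly 2 odd-degree vertices (3, 4).
Eulerian path exists (starting and ending at the odd-degree vertices), but no Eulerian circuit.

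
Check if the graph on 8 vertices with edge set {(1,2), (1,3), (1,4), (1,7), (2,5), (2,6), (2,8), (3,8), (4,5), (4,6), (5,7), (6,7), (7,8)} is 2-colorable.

Step 1: Attempt 2-coloring using BFS:
  Start at vertex 1, assign color 0
  Color vertex 2 with color 1 (neighbor of 1)
  Color vertex 3 with color 1 (neighbor of 1)
  Color vertex 4 with color 1 (neighbor of 1)
  Color vertex 7 with color 1 (neighbor of 1)
  Color vertex 5 with color 0 (neighbor of 2)
  Color vertex 6 with color 0 (neighbor of 2)
  Color vertex 8 with color 0 (neighbor of 2)

Step 2: 2-coloring succeeded. No conflicts found.
  Set A (color 0): {1, 5, 6, 8}
  Set B (color 1): {2, 3, 4, 7}

The graph is bipartite with partition {1, 5, 6, 8}, {2, 3, 4, 7}.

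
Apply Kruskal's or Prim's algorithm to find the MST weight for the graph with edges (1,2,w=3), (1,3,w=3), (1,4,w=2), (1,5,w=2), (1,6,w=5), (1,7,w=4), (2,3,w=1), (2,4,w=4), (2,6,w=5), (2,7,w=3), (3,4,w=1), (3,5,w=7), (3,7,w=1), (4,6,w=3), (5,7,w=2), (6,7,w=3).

Apply Kruskal's algorithm (sort edges by weight, add if no cycle):

Sorted edges by weight:
  (2,3) w=1
  (3,7) w=1
  (3,4) w=1
  (1,4) w=2
  (1,5) w=2
  (5,7) w=2
  (1,2) w=3
  (1,3) w=3
  (2,7) w=3
  (4,6) w=3
  (6,7) w=3
  (1,7) w=4
  (2,4) w=4
  (1,6) w=5
  (2,6) w=5
  (3,5) w=7

Add edge (2,3) w=1 -- no cycle. Running total: 1
Add edge (3,7) w=1 -- no cycle. Running total: 2
Add edge (3,4) w=1 -- no cycle. Running total: 3
Add edge (1,4) w=2 -- no cycle. Running total: 5
Add edge (1,5) w=2 -- no cycle. Running total: 7
Skip edge (5,7) w=2 -- would create cycle
Skip edge (1,2) w=3 -- would create cycle
Skip edge (1,3) w=3 -- would create cycle
Skip edge (2,7) w=3 -- would create cycle
Add edge (4,6) w=3 -- no cycle. Running total: 10

MST edges: (2,3,w=1), (3,7,w=1), (3,4,w=1), (1,4,w=2), (1,5,w=2), (4,6,w=3)
Total MST weight: 1 + 1 + 1 + 2 + 2 + 3 = 10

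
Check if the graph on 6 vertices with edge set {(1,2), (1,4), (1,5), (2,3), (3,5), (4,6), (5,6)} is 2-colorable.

Step 1: Attempt 2-coloring using BFS:
  Start at vertex 1, assign color 0
  Color vertex 2 with color 1 (neighbor of 1)
  Color vertex 4 with color 1 (neighbor of 1)
  Color vertex 5 with color 1 (neighbor of 1)
  Color vertex 3 with color 0 (neighbor of 2)
  Color vertex 6 with color 0 (neighbor of 4)

Step 2: 2-coloring succeeded. No conflicts found.
  Set A (color 0): {1, 3, 6}
  Set B (color 1): {2, 4, 5}

The graph is bipartite with partition {1, 3, 6}, {2, 4, 5}.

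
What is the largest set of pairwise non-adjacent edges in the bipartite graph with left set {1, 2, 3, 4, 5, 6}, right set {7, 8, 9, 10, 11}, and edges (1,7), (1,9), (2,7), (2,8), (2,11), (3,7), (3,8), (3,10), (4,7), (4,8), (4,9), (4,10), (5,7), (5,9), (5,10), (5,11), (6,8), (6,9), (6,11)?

Step 1: List the neighbors of each left vertex:
  1: 7, 9
  2: 7, 8, 11
  3: 7, 8, 10
  4: 7, 8, 9, 10
  5: 7, 9, 10, 11
  6: 8, 9, 11

Step 2: Greedily match left vertices, then look for augmenting paths:
  Match 1 -- 7
  Match 2 -- 8
  Match 3 -- 10
  Match 4 -- 9
  Match 5 -- 11
  No augmenting path remains.

Step 3: Verify this is maximum:
  Matching size 5 = min(|L|, |R|) = min(6, 5), which is an upper bound, so this matching is maximum.

Maximum matching: {(1,7), (2,8), (3,10), (4,9), (5,11)}
Size: 5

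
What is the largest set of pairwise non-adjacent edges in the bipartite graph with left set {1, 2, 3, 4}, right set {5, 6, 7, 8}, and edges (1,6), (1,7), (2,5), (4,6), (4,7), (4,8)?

Step 1: List the neighbors of each left vertex:
  1: 6, 7
  2: 5
  3: (none)
  4: 6, 7, 8

Step 2: Greedily match left vertices, then look for augmenting paths:
  Match 1 -- 6
  Match 2 -- 5
  Match 4 -- 7
  No augmenting path remains.

Step 3: Verify this is maximum:
  Matching has size 3. The vertex set {1, 2, 4} covers every edge and has size 3; any matching has at most one edge per cover vertex, so 3 is maximum (König's theorem).

Maximum matching: {(1,6), (2,5), (4,7)}
Size: 3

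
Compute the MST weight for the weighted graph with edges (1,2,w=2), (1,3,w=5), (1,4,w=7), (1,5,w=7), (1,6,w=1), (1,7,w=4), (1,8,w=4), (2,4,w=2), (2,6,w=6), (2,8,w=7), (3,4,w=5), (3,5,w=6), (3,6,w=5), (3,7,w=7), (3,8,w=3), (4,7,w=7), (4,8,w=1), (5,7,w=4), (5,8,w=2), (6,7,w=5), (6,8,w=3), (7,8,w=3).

Apply Kruskal's algorithm (sort edges by weight, add if no cycle):

Sorted edges by weight:
  (1,6) w=1
  (4,8) w=1
  (1,2) w=2
  (2,4) w=2
  (5,8) w=2
  (3,8) w=3
  (6,8) w=3
  (7,8) w=3
  (1,7) w=4
  (1,8) w=4
  (5,7) w=4
  (1,3) w=5
  (3,4) w=5
  (3,6) w=5
  (6,7) w=5
  (2,6) w=6
  (3,5) w=6
  (1,4) w=7
  (1,5) w=7
  (2,8) w=7
  (3,7) w=7
  (4,7) w=7

Add edge (1,6) w=1 -- no cycle. Running total: 1
Add edge (4,8) w=1 -- no cycle. Running total: 2
Add edge (1,2) w=2 -- no cycle. Running total: 4
Add edge (2,4) w=2 -- no cycle. Running total: 6
Add edge (5,8) w=2 -- no cycle. Running total: 8
Add edge (3,8) w=3 -- no cycle. Running total: 11
Skip edge (6,8) w=3 -- would create cycle
Add edge (7,8) w=3 -- no cycle. Running total: 14

MST edges: (1,6,w=1), (4,8,w=1), (1,2,w=2), (2,4,w=2), (5,8,w=2), (3,8,w=3), (7,8,w=3)
Total MST weight: 1 + 1 + 2 + 2 + 2 + 3 + 3 = 14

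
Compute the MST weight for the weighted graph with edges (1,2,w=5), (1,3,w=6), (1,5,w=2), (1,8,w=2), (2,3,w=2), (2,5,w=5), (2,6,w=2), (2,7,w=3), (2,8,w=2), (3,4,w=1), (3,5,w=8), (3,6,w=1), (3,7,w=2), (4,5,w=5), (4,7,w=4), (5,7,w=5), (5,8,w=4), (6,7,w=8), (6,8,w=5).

Apply Kruskal's algorithm (sort edges by weight, add if no cycle):

Sorted edges by weight:
  (3,4) w=1
  (3,6) w=1
  (1,5) w=2
  (1,8) w=2
  (2,3) w=2
  (2,6) w=2
  (2,8) w=2
  (3,7) w=2
  (2,7) w=3
  (4,7) w=4
  (5,8) w=4
  (1,2) w=5
  (2,5) w=5
  (4,5) w=5
  (5,7) w=5
  (6,8) w=5
  (1,3) w=6
  (3,5) w=8
  (6,7) w=8

Add edge (3,4) w=1 -- no cycle. Running total: 1
Add edge (3,6) w=1 -- no cycle. Running total: 2
Add edge (1,5) w=2 -- no cycle. Running total: 4
Add edge (1,8) w=2 -- no cycle. Running total: 6
Add edge (2,3) w=2 -- no cycle. Running total: 8
Skip edge (2,6) w=2 -- would create cycle
Add edge (2,8) w=2 -- no cycle. Running total: 10
Add edge (3,7) w=2 -- no cycle. Running total: 12

MST edges: (3,4,w=1), (3,6,w=1), (1,5,w=2), (1,8,w=2), (2,3,w=2), (2,8,w=2), (3,7,w=2)
Total MST weight: 1 + 1 + 2 + 2 + 2 + 2 + 2 = 12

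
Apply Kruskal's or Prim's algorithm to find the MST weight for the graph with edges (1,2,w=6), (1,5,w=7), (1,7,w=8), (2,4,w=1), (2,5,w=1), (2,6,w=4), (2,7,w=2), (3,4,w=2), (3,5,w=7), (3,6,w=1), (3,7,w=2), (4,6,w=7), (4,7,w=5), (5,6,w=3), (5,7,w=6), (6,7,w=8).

Apply Kruskal's algorithm (sort edges by weight, add if no cycle):

Sorted edges by weight:
  (2,4) w=1
  (2,5) w=1
  (3,6) w=1
  (2,7) w=2
  (3,4) w=2
  (3,7) w=2
  (5,6) w=3
  (2,6) w=4
  (4,7) w=5
  (1,2) w=6
  (5,7) w=6
  (1,5) w=7
  (3,5) w=7
  (4,6) w=7
  (1,7) w=8
  (6,7) w=8

Add edge (2,4) w=1 -- no cycle. Running total: 1
Add edge (2,5) w=1 -- no cycle. Running total: 2
Add edge (3,6) w=1 -- no cycle. Running total: 3
Add edge (2,7) w=2 -- no cycle. Running total: 5
Add edge (3,4) w=2 -- no cycle. Running total: 7
Skip edge (3,7) w=2 -- would create cycle
Skip edge (5,6) w=3 -- would create cycle
Skip edge (2,6) w=4 -- would create cycle
Skip edge (4,7) w=5 -- would create cycle
Add edge (1,2) w=6 -- no cycle. Running total: 13

MST edges: (2,4,w=1), (2,5,w=1), (3,6,w=1), (2,7,w=2), (3,4,w=2), (1,2,w=6)
Total MST weight: 1 + 1 + 1 + 2 + 2 + 6 = 13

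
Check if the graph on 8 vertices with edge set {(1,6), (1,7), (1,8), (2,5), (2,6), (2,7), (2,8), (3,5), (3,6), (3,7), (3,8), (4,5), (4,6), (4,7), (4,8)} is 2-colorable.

Step 1: Attempt 2-coloring using BFS:
  Start at vertex 1, assign color 0
  Color vertex 6 with color 1 (neighbor of 1)
  Color vertex 7 with color 1 (neighbor of 1)
  Color vertex 8 with color 1 (neighbor of 1)
  Color vertex 2 with color 0 (neighbor of 6)
  Color vertex 3 with color 0 (neighbor of 6)
  Color vertex 4 with color 0 (neighbor of 6)
  Color vertex 5 with color 1 (neighbor of 2)

Step 2: 2-coloring succeeded. No conflicts found.
  Set A (color 0): {1, 2, 3, 4}
  Set B (color 1): {5, 6, 7, 8}

The graph is bipartite with partition {1, 2, 3, 4}, {5, 6, 7, 8}.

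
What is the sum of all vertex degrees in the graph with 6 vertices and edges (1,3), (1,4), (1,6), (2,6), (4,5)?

Step 1: Count edges incident to each vertex:
  deg(1) = 3 (neighbors: 3, 4, 6)
  deg(2) = 1 (neighbors: 6)
  deg(3) = 1 (neighbors: 1)
  deg(4) = 2 (neighbors: 1, 5)
  deg(5) = 1 (neighbors: 4)
  deg(6) = 2 (neighbors: 1, 2)

Step 2: Sum all degrees:
  3 + 1 + 1 + 2 + 1 + 2 = 10

Verification: sum of degrees = 2 * |E| = 2 * 5 = 10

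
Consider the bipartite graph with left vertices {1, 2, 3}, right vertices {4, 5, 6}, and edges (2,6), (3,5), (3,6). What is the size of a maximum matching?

Step 1: List the neighbors of each left vertex:
  1: (none)
  2: 6
  3: 5, 6

Step 2: Greedily match left vertices, then look for augmenting paths:
  Match 2 -- 6
  Match 3 -- 5
  No augmenting path remains.

Step 3: Verify this is maximum:
  Matching has size 2. The vertex set {2, 3} covers every edge and has size 2; any matching has at most one edge per cover vertex, so 2 is maximum (König's theorem).

Maximum matching: {(2,6), (3,5)}
Size: 2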